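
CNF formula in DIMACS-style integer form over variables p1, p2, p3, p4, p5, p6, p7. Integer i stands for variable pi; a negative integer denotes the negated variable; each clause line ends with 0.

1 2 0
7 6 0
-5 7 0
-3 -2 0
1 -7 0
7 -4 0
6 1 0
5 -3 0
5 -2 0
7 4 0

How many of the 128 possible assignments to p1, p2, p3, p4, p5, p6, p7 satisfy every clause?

16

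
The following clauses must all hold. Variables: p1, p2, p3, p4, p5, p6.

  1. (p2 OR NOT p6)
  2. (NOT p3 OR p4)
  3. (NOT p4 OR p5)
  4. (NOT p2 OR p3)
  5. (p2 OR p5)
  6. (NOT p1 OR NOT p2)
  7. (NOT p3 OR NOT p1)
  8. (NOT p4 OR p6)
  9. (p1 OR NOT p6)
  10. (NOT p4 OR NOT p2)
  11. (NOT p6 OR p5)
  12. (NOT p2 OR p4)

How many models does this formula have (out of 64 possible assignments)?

2

The models are:
  p1=0 p2=0 p3=0 p4=0 p5=1 p6=0
  p1=1 p2=0 p3=0 p4=0 p5=1 p6=0
That's 2 in total.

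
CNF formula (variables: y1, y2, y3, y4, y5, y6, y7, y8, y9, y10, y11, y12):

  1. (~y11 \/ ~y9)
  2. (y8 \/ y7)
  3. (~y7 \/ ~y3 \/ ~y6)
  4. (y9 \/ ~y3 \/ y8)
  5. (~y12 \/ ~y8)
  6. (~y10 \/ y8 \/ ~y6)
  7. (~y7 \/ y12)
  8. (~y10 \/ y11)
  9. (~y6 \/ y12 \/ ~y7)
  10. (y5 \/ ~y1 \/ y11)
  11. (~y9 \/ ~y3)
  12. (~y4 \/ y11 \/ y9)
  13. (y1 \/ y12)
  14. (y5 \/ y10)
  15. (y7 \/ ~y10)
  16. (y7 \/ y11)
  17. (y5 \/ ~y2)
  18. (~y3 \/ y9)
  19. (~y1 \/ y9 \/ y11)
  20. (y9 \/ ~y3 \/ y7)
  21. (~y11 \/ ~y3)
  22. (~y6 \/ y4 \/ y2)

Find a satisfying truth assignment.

y1=True, y2=False, y3=False, y4=True, y5=True, y6=True, y7=True, y8=False, y9=False, y10=False, y11=True, y12=True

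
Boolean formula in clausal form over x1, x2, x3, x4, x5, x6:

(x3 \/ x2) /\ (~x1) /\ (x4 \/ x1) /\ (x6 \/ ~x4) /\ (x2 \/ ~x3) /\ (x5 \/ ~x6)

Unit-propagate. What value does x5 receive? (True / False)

Unit clause (~x1) sets x1 = False.
(x1 \/ x4) with x1 = False leaves only x4, so x4 = True.
(x6 \/ ~x4): since x4 = True, the clause reduces to (x6). x6 = True.
(~x6 \/ x5): since x6 = True, the clause reduces to (x5). x5 = True.

True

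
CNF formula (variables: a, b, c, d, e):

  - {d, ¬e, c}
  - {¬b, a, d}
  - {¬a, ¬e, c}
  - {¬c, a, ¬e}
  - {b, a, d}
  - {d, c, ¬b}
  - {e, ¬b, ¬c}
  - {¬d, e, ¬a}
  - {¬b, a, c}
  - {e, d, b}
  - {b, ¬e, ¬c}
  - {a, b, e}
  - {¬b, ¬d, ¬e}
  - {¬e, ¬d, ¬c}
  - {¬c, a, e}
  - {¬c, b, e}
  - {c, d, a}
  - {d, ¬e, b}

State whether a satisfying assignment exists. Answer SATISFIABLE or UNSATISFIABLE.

Try a = False.
Branch on b: take b = False.
  then d is forced to True.
  then e is forced to True.
  then c is forced to False.
So a = 0  b = 0  c = 0  d = 1  e = 1 is a satisfying assignment.

SATISFIABLE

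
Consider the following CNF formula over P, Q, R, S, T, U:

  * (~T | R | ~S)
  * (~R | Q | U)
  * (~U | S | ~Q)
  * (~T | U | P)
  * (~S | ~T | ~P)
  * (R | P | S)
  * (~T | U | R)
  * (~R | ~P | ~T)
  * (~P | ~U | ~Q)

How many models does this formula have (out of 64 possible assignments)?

Case analysis on P and R:
  P=1, R=1: remaining (Q,S,T,U) ∈ {(0,0,0,1); (0,1,0,1); (1,0,0,0); (1,1,0,0)} — 4.
  P=1, R=0: 7 of the 16 assignments to (Q,S,T,U) work.
  P=0, R=1: 8 of the 16 assignments to (Q,S,T,U) work.
  P=0, R=0: remaining (Q,S,T,U) ∈ {(0,1,0,0); (0,1,0,1); (1,1,0,0); (1,1,0,1)} — 4.
Total: 4 + 7 + 8 + 4 = 23.

23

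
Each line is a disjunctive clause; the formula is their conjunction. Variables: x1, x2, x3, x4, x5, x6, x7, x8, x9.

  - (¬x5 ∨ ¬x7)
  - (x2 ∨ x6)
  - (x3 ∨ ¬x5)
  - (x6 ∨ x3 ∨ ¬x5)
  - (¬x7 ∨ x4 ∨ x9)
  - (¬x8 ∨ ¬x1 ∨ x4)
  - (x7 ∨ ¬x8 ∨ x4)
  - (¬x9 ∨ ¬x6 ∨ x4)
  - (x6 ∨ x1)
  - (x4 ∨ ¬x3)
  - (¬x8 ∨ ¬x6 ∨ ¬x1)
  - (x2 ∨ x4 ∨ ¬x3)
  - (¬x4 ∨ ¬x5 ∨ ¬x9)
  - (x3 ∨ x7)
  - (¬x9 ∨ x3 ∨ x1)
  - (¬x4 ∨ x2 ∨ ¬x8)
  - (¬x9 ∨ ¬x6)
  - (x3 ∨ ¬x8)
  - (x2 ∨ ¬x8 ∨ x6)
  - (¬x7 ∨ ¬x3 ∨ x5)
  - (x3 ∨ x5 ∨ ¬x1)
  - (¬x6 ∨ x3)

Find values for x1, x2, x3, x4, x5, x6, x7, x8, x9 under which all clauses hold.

x1=1  x2=1  x3=1  x4=1  x5=0  x6=0  x7=0  x8=1  x9=0

Pure literal: x2 appears only positively; assign x2 = True.
Branch on x1: take x1 = True.
Branch on x3: take x3 = True.
  then x4 is forced to True.
Branch on x5: take x5 = False.
  then x7 is forced to False.
The remaining clauses are satisfied by x6 = False, x8 = True, x9 = False.
Every clause has at least one true literal under this assignment.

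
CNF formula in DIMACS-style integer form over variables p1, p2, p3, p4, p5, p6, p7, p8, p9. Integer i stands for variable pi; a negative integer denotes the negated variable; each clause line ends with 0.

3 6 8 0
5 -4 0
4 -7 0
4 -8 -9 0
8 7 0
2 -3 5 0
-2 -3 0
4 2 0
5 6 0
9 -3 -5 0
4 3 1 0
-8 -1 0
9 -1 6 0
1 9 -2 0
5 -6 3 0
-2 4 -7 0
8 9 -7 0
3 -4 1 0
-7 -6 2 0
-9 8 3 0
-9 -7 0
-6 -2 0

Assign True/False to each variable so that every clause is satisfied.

p1=0  p2=0  p3=1  p4=1  p5=1  p6=0  p7=0  p8=1  p9=1

Try p1 = False.
Set p2 = False and propagate.
  then p4 is forced to True.
  then p5 is forced to True.
  then p3 is forced to True.
  then p9 is forced to True.
  then p7 is forced to False.
  then p8 is forced to True.
p6 is now unconstrained; take p6 = False.
Check each clause:
  1. {p6, p8, p3} — p8 is true.
  2. {¬p4, p5} — p5 is true.
  3. {¬p7, p4} — ¬p7 is true.
  4. {¬p8, p4, ¬p9} — p4 is true.
  5. {p7, p8} — p8 is true.
  6. {p2, p5, ¬p3} — p5 is true.
  7. {¬p2, ¬p3} — ¬p2 is true.
  8. {p2, p4} — p4 is true.
  9. {p6, p5} — p5 is true.
  10. {p9, ¬p3, ¬p5} — p9 is true.
  11. {p1, p3, p4} — p3 is true.
  12. {¬p1, ¬p8} — ¬p1 is true.
  13. {p6, p9, ¬p1} — p9 is true.
  14. {¬p2, p1, p9} — p9 is true.
  15. {¬p6, p5, p3} — ¬p6 is true.
  16. {¬p7, p4, ¬p2} — ¬p7 is true.
  17. {¬p7, p9, p8} — p8 is true.
  18. {p1, p3, ¬p4} — p3 is true.
  19. {p2, ¬p6, ¬p7} — ¬p7 is true.
  20. {p8, ¬p9, p3} — p8 is true.
  21. {¬p7, ¬p9} — ¬p7 is true.
  22. {¬p2, ¬p6} — ¬p6 is true.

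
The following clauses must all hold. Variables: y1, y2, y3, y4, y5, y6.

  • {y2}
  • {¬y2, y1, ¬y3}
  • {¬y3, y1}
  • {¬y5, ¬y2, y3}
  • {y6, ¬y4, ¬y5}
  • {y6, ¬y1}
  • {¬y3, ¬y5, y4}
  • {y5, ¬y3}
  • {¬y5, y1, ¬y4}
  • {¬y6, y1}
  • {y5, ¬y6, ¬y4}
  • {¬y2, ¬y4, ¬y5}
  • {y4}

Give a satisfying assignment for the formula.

y1=False, y2=True, y3=False, y4=True, y5=False, y6=False

The clause (y2) is unit: y2 must be True.
The clause (y4) is unit: y4 must be True.
(¬y5) is a unit clause, so y5 = False.
(¬y3) is a unit clause, so y3 = False.
(¬y6) is a unit clause, so y6 = False.
The clause (¬y1) is unit: y1 must be False.
Every clause has at least one true literal under this assignment.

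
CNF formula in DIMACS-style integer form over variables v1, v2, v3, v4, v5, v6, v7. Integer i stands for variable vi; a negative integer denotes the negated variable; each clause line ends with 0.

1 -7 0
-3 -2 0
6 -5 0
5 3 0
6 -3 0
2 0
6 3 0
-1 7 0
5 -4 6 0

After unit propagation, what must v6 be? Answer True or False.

True

(v2) stands alone — v2 = True.
(~v3 | ~v2): since v2 = True, the clause reduces to (~v3). v3 = False.
In (v5 | v3), v3 is now false; v5 must hold, so v5 = True.
(~v5 | v6) with v5 = True leaves only v6, so v6 = True.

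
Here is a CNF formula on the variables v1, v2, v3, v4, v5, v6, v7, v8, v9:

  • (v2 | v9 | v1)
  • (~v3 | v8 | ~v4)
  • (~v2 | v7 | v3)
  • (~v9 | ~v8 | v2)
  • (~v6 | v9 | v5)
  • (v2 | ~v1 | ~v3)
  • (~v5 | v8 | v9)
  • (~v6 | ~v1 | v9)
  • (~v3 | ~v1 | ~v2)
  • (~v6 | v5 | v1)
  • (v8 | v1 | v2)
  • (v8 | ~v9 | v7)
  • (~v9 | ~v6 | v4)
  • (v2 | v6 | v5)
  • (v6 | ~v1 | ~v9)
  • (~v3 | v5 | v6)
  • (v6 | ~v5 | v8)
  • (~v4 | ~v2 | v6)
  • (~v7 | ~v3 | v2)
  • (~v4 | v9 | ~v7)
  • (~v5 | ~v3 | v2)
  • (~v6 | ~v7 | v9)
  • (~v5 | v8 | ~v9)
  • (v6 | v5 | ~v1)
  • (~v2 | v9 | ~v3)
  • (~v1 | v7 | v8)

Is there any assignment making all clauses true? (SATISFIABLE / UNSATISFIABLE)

SATISFIABLE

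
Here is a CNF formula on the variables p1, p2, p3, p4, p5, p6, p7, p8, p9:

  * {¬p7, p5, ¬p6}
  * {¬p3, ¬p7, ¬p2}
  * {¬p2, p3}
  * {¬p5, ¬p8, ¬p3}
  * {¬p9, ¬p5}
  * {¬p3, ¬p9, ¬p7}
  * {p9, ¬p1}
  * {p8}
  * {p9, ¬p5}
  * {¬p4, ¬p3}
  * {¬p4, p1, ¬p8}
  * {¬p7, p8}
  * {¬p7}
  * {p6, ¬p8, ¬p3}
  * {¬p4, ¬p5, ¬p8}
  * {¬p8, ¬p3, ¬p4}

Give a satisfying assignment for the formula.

p1=F, p2=F, p3=T, p4=F, p5=F, p6=T, p7=F, p8=T, p9=T

The clause (p8) is unit: p8 must be True.
The clause (¬p7) is unit: p7 must be False.
Pure literal: p2 appears only negated; assign p2 = False.
p4 occurs only negated in the remaining clauses — set p4 = False.
Set p1 = False and propagate.
Try p3 = True.
  then p5 is forced to False.
  then p6 is forced to True.
p9 is now unconstrained; take p9 = True.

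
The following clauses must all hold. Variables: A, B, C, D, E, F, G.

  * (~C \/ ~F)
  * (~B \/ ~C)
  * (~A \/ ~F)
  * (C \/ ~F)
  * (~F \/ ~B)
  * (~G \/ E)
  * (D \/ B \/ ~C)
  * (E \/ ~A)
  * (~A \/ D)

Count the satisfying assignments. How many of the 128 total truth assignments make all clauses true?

Split on C, then F.
  C=1, F=1: a clause becomes empty — 0.
  C=1, F=0: 5 of the 32 assignments to (A,B,D,E,G) work.
  C=0, F=1: a clause becomes empty — 0.
  C=0, F=0: B free; 8 ways for (A,D,E,G) × 2^1 = 16.
Total: 0 + 5 + 0 + 16 = 21.

21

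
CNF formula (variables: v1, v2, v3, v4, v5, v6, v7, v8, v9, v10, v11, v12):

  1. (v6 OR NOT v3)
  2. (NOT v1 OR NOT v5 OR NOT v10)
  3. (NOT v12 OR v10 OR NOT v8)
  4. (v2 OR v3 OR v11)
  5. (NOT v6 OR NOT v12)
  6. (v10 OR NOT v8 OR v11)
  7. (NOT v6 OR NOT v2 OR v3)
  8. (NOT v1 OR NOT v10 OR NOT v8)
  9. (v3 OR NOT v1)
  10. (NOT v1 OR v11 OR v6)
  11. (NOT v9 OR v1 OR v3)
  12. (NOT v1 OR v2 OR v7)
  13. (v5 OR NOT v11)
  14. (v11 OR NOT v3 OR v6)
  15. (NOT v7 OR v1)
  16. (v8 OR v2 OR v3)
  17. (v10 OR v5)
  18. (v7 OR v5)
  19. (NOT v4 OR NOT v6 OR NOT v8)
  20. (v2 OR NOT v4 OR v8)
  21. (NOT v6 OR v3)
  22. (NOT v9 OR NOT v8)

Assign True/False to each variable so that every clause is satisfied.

Pure literal: v4 appears only negated; assign v4 = False.
v12 occurs only negated in the remaining clauses — set v12 = False.
Set v1 = True and propagate.
  then v3 is forced to True.
  then v6 is forced to True.
Set v2 = False and propagate.
  then v7 is forced to True.
For the remaining variables, v5 = True, v8 = False, v9 = True, v10 = False, v11 = False works.

v1=True, v2=False, v3=True, v4=False, v5=True, v6=True, v7=True, v8=False, v9=True, v10=False, v11=False, v12=False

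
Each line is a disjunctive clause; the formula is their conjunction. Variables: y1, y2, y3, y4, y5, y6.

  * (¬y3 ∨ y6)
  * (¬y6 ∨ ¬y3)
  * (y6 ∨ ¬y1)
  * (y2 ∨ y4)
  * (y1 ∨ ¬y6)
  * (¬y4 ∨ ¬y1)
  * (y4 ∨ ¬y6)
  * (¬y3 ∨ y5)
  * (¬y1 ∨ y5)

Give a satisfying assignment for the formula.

y1=F, y2=T, y3=F, y4=F, y5=T, y6=F

Check each clause:
  1. (¬y3 ∨ y6) — ¬y3 is true.
  2. (¬y3 ∨ ¬y6) — ¬y6 is true.
  3. (y6 ∨ ¬y1) — ¬y1 is true.
  4. (y2 ∨ y4) — y2 is true.
  5. (y1 ∨ ¬y6) — ¬y6 is true.
  6. (¬y4 ∨ ¬y1) — ¬y4 is true.
  7. (¬y6 ∨ y4) — ¬y6 is true.
  8. (¬y3 ∨ y5) — y5 is true.
  9. (¬y1 ∨ y5) — y5 is true.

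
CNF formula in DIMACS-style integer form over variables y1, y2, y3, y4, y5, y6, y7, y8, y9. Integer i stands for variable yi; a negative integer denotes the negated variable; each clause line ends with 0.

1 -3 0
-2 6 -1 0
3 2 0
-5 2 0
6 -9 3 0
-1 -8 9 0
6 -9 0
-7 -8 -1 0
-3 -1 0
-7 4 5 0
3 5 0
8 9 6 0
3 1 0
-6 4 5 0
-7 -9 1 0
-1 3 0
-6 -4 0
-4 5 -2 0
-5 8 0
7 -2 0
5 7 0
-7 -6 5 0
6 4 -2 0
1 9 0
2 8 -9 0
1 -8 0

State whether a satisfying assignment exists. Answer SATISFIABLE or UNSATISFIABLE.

UNSATISFIABLE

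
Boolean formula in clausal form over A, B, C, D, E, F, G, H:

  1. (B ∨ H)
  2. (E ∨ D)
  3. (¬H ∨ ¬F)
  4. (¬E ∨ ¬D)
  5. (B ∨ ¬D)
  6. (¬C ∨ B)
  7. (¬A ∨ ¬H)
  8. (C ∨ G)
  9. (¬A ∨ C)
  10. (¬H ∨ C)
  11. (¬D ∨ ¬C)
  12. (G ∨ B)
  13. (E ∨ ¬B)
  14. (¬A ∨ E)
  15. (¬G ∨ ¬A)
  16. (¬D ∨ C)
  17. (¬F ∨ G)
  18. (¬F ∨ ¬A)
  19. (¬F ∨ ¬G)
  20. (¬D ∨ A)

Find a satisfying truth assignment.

A=F, B=T, C=T, D=F, E=T, F=F, G=T, H=T

Pure literal: F appears only negated; assign F = False.
Try A = False.
  then D is forced to False.
  then E is forced to True.
Try B = True.
For the remaining variables, C = True, G = True, H = True works.
Every clause has at least one true literal under this assignment.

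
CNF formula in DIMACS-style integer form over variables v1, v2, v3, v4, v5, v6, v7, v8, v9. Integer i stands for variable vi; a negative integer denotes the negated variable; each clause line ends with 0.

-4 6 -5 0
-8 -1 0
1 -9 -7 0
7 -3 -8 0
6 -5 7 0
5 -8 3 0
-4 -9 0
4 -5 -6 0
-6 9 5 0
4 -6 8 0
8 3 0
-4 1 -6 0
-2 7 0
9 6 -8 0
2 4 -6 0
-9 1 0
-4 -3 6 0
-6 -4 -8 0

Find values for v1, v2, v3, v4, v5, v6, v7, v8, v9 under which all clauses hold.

v1 = True  v2 = False  v3 = True  v4 = False  v5 = False  v6 = False  v7 = False  v8 = False  v9 = False

Set v1 = True and propagate.
  then v8 is forced to False.
  then v3 is forced to True.
The remaining clauses are satisfied by v2 = False, v4 = False, v5 = False, v6 = False, v7 = False, v9 = False.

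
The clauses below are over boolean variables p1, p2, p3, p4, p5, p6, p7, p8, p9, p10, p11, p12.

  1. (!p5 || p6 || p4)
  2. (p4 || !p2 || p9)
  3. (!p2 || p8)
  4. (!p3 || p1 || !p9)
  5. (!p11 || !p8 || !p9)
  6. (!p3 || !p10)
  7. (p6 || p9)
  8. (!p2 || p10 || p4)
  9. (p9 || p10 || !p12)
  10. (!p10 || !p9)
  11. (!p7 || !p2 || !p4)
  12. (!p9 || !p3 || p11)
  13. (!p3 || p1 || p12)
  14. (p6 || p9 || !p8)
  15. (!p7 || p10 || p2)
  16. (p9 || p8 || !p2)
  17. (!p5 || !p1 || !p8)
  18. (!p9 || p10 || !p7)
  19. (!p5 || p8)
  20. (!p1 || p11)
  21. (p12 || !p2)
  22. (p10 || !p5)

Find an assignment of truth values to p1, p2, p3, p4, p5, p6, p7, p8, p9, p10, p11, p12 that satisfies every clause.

p1=0  p2=0  p3=0  p4=0  p5=0  p6=1  p7=1  p8=1  p9=0  p10=1  p11=0  p12=0

p3 occurs only negated in the remaining clauses — set p3 = False.
p5 occurs only negated in the remaining clauses — set p5 = False.
Set p1 = False and propagate.
Try p2 = False.
For the remaining variables, p4 = False, p6 = True, p7 = True, p8 = True, p9 = False, p10 = True, p11 = False, p12 = False works.
Every clause has at least one true literal under this assignment.
Check each clause:
  1. (p4 || !p5 || p6) — !p5 is true.
  2. (p9 || p4 || !p2) — !p2 is true.
  3. (p8 || !p2) — p8 is true.
  4. (!p3 || !p9 || p1) — !p3 is true.
  5. (!p11 || !p8 || !p9) — !p11 is true.
  6. (!p3 || !p10) — !p3 is true.
  7. (p9 || p6) — p6 is true.
  8. (!p2 || p10 || p4) — p10 is true.
  9. (p10 || !p12 || p9) — p10 is true.
  10. (!p10 || !p9) — !p9 is true.
  11. (!p7 || !p2 || !p4) — !p4 is true.
  12. (!p9 || p11 || !p3) — !p3 is true.
  13. (p12 || p1 || !p3) — !p3 is true.
  14. (!p8 || p9 || p6) — p6 is true.
  15. (p2 || !p7 || p10) — p10 is true.
  16. (!p2 || p9 || p8) — p8 is true.
  17. (!p5 || !p8 || !p1) — !p5 is true.
  18. (!p9 || p10 || !p7) — p10 is true.
  19. (p8 || !p5) — p8 is true.
  20. (p11 || !p1) — !p1 is true.
  21. (!p2 || p12) — !p2 is true.
  22. (!p5 || p10) — p10 is true.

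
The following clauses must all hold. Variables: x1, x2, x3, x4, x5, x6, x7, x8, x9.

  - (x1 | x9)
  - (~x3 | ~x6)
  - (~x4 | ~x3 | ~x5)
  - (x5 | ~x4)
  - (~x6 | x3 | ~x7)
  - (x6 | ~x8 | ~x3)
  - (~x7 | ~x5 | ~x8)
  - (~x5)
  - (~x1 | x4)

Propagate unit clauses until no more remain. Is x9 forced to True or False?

True

(~x5) stands alone — x5 = False.
From (~x4 | x5) and x5 = False: x4 = False.
In (x4 | ~x1), x4 is now false; ~x1 must hold, so x1 = False.
From (x9 | x1) and x1 = False: x9 = True.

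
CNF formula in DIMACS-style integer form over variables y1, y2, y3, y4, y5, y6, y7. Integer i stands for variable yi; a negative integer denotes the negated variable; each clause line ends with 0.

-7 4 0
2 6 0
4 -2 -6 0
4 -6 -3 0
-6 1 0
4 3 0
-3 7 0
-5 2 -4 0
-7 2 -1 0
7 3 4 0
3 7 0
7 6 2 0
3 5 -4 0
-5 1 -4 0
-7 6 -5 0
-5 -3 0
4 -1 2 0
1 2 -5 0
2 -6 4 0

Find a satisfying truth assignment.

Try y1 = False.
  then y6 is forced to False.
  then y2 is forced to True.
Set y3 = True and propagate.
  then y7 is forced to True.
  then y4 is forced to True.
  then y5 is forced to False.

y1=0, y2=1, y3=1, y4=1, y5=0, y6=0, y7=1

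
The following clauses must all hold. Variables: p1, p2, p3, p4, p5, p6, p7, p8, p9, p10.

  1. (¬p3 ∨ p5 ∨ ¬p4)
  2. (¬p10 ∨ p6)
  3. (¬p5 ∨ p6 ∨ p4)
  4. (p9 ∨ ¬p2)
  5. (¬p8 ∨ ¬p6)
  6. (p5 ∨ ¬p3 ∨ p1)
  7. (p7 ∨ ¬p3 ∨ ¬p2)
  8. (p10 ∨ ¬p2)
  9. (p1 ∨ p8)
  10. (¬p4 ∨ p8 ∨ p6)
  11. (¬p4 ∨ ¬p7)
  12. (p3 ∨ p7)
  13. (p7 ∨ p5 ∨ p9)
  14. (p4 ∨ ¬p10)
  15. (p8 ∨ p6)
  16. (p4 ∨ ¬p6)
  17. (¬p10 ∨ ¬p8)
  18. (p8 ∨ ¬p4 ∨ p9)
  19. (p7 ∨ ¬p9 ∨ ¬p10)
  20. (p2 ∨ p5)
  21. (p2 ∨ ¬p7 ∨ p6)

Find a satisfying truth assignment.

p1=F, p2=F, p3=T, p4=T, p5=T, p6=F, p7=F, p8=T, p9=T, p10=F

Branch on p1: take p1 = False.
  then p8 is forced to True.
  then p6 is forced to False.
  then p10 is forced to False.
  then p2 is forced to False.
  then p5 is forced to True.
  then p4 is forced to True.
  then p7 is forced to False.
  then p3 is forced to True.
p9 is now unconstrained; take p9 = True.
Every clause has at least one true literal under this assignment.
Check each clause:
  1. (¬p4 ∨ ¬p3 ∨ p5) — p5 is true.
  2. (p6 ∨ ¬p10) — ¬p10 is true.
  3. (¬p5 ∨ p4 ∨ p6) — p4 is true.
  4. (¬p2 ∨ p9) — p9 is true.
  5. (¬p6 ∨ ¬p8) — ¬p6 is true.
  6. (p5 ∨ p1 ∨ ¬p3) — p5 is true.
  7. (¬p3 ∨ ¬p2 ∨ p7) — ¬p2 is true.
  8. (p10 ∨ ¬p2) — ¬p2 is true.
  9. (p1 ∨ p8) — p8 is true.
  10. (¬p4 ∨ p8 ∨ p6) — p8 is true.
  11. (¬p7 ∨ ¬p4) — ¬p7 is true.
  12. (p7 ∨ p3) — p3 is true.
  13. (p7 ∨ p5 ∨ p9) — p9 is true.
  14. (p4 ∨ ¬p10) — p4 is true.
  15. (p8 ∨ p6) — p8 is true.
  16. (¬p6 ∨ p4) — ¬p6 is true.
  17. (¬p8 ∨ ¬p10) — ¬p10 is true.
  18. (¬p4 ∨ p9 ∨ p8) — p8 is true.
  19. (¬p9 ∨ ¬p10 ∨ p7) — ¬p10 is true.
  20. (p5 ∨ p2) — p5 is true.
  21. (p2 ∨ p6 ∨ ¬p7) — ¬p7 is true.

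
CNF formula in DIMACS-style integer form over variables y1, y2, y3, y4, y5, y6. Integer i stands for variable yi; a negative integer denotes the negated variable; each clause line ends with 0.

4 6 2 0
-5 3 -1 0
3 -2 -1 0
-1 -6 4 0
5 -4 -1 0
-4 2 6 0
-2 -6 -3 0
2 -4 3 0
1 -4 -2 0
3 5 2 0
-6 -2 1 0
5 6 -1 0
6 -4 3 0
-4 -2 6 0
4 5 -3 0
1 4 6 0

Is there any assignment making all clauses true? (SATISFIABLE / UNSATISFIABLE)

Branch on y1: take y1 = True.
Try y2 = True.
  then y3 is forced to True.
  then y6 is forced to False.
  then y5 is forced to True.
  then y4 is forced to False.
So y1=T, y2=T, y3=T, y4=F, y5=T, y6=F is a satisfying assignment.

SATISFIABLE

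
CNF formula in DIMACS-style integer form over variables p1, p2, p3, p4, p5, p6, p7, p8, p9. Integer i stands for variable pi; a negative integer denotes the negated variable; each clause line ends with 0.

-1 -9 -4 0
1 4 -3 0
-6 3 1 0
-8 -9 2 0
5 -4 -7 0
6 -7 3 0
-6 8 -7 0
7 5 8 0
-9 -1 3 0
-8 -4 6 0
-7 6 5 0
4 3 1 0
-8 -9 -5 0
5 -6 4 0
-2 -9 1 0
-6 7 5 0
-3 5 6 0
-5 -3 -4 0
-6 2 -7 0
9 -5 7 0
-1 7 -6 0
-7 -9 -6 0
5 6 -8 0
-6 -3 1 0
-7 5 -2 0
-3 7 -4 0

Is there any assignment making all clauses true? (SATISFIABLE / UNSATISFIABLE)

Set p1 = False and propagate.
The remaining clauses are satisfied by p2 = False, p3 = False, p4 = True, p5 = True, p6 = False, p7 = False, p8 = False, p9 = True.
So p1=F, p2=F, p3=F, p4=T, p5=T, p6=F, p7=F, p8=F, p9=T is a satisfying assignment.

SATISFIABLE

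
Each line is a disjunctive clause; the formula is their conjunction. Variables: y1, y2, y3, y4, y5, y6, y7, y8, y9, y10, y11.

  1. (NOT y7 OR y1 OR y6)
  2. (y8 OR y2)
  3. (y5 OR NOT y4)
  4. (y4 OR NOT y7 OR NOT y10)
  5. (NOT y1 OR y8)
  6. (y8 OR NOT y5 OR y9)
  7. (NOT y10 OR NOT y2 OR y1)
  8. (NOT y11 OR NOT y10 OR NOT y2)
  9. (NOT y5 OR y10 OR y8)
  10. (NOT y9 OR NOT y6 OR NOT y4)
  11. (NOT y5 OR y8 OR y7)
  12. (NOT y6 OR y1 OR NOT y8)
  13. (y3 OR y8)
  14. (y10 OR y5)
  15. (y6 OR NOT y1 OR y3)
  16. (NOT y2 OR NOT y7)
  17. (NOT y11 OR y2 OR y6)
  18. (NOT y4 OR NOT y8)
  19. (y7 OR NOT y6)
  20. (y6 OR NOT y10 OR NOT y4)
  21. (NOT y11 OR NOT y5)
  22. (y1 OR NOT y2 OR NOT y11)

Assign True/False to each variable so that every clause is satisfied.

y1 = False, y2 = False, y3 = True, y4 = False, y5 = True, y6 = False, y7 = False, y8 = True, y9 = False, y10 = False, y11 = False

Check each clause:
  1. (y1 OR y6 OR NOT y7) — NOT y7 is true.
  2. (y8 OR y2) — y8 is true.
  3. (y5 OR NOT y4) — NOT y4 is true.
  4. (NOT y10 OR y4 OR NOT y7) — NOT y7 is true.
  5. (y8 OR NOT y1) — y8 is true.
  6. (y9 OR y8 OR NOT y5) — y8 is true.
  7. (NOT y10 OR y1 OR NOT y2) — NOT y10 is true.
  8. (NOT y11 OR NOT y10 OR NOT y2) — NOT y11 is true.
  9. (NOT y5 OR y10 OR y8) — y8 is true.
  10. (NOT y9 OR NOT y4 OR NOT y6) — NOT y6 is true.
  11. (NOT y5 OR y7 OR y8) — y8 is true.
  12. (y1 OR NOT y6 OR NOT y8) — NOT y6 is true.
  13. (y3 OR y8) — y8 is true.
  14. (y10 OR y5) — y5 is true.
  15. (NOT y1 OR y3 OR y6) — y3 is true.
  16. (NOT y2 OR NOT y7) — NOT y7 is true.
  17. (NOT y11 OR y2 OR y6) — NOT y11 is true.
  18. (NOT y4 OR NOT y8) — NOT y4 is true.
  19. (NOT y6 OR y7) — NOT y6 is true.
  20. (y6 OR NOT y4 OR NOT y10) — NOT y4 is true.
  21. (NOT y5 OR NOT y11) — NOT y11 is true.
  22. (NOT y2 OR NOT y11 OR y1) — NOT y11 is true.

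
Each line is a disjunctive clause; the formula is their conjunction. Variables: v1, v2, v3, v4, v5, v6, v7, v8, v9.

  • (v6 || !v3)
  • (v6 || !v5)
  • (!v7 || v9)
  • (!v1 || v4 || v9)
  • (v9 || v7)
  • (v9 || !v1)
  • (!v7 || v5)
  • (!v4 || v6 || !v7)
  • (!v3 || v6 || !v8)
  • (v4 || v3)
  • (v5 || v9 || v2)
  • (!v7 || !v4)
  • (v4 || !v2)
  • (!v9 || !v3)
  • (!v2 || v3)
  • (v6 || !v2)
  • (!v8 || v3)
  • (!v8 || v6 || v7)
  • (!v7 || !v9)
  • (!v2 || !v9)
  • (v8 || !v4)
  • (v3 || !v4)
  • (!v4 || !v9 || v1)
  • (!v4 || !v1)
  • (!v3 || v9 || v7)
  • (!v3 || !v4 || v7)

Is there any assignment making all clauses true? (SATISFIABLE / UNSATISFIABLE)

UNSATISFIABLE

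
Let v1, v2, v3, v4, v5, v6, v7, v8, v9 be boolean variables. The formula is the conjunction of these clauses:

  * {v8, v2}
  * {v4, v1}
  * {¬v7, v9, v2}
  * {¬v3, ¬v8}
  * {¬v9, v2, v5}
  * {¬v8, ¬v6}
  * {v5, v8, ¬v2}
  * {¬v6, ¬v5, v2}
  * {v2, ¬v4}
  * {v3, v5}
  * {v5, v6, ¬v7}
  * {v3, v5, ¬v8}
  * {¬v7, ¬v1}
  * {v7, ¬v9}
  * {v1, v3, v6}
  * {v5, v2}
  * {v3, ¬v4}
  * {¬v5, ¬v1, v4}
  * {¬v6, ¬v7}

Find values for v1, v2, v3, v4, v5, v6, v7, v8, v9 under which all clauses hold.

v1 = T, v2 = T, v3 = T, v4 = T, v5 = T, v6 = F, v7 = F, v8 = F, v9 = F

Check each clause:
  1. {v2, v8} — v2 is true.
  2. {v4, v1} — v1 is true.
  3. {¬v7, v9, v2} — v2 is true.
  4. {¬v8, ¬v3} — ¬v8 is true.
  5. {¬v9, v2, v5} — v2 is true.
  6. {¬v6, ¬v8} — ¬v8 is true.
  7. {v5, v8, ¬v2} — v5 is true.
  8. {¬v5, v2, ¬v6} — v2 is true.
  9. {v2, ¬v4} — v2 is true.
  10. {v5, v3} — v3 is true.
  11. {v6, ¬v7, v5} — ¬v7 is true.
  12. {¬v8, v5, v3} — ¬v8 is true.
  13. {¬v1, ¬v7} — ¬v7 is true.
  14. {v7, ¬v9} — ¬v9 is true.
  15. {v3, v1, v6} — v1 is true.
  16. {v5, v2} — v2 is true.
  17. {v3, ¬v4} — v3 is true.
  18. {¬v5, v4, ¬v1} — v4 is true.
  19. {¬v7, ¬v6} — ¬v7 is true.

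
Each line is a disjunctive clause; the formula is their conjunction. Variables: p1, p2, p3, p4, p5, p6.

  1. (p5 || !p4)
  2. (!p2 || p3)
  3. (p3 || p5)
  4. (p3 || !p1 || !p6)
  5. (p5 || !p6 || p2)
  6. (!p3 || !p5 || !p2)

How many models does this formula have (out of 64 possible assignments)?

20

Case analysis on p3 and p5:
  p3=1, p5=1: forces p2=0; p1, p4, p6 free → 2^3 = 8.
  p3=1, p5=0: p1 free; 3 ways for (p2,p4,p6) × 2^1 = 6.
  p3=0, p5=1: p4 free; 3 ways for (p1,p2,p6) × 2^1 = 6.
  p3=0, p5=0: a clause becomes empty — 0.
Total: 8 + 6 + 6 + 0 = 20.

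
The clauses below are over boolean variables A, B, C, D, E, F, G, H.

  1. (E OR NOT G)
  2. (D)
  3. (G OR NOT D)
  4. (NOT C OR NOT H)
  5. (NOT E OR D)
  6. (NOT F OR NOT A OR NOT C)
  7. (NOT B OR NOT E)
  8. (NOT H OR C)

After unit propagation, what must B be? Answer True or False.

(D) is a unit clause: D = True.
From (G OR NOT D) and D = True: G = True.
From (NOT G OR E) and G = True: E = True.
In (NOT E OR NOT B), NOT E is now false; NOT B must hold, so B = False.

False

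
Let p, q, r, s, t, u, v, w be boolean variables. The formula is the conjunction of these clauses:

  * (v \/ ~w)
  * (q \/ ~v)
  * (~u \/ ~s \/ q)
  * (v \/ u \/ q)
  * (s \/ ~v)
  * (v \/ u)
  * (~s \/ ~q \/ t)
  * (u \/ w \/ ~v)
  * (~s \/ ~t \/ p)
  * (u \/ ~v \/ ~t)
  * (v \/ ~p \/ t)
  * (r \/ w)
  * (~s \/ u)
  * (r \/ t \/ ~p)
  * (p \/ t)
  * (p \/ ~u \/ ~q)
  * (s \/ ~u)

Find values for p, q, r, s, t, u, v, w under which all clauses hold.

Set p = True and propagate.
Branch on q: take q = True.
Branch on r: take r = False.
  then w is forced to True.
  then v is forced to True.
  then s is forced to True.
  then t is forced to True.
  then u is forced to True.
Every clause has at least one true literal under this assignment.

p=True, q=True, r=False, s=True, t=True, u=True, v=True, w=True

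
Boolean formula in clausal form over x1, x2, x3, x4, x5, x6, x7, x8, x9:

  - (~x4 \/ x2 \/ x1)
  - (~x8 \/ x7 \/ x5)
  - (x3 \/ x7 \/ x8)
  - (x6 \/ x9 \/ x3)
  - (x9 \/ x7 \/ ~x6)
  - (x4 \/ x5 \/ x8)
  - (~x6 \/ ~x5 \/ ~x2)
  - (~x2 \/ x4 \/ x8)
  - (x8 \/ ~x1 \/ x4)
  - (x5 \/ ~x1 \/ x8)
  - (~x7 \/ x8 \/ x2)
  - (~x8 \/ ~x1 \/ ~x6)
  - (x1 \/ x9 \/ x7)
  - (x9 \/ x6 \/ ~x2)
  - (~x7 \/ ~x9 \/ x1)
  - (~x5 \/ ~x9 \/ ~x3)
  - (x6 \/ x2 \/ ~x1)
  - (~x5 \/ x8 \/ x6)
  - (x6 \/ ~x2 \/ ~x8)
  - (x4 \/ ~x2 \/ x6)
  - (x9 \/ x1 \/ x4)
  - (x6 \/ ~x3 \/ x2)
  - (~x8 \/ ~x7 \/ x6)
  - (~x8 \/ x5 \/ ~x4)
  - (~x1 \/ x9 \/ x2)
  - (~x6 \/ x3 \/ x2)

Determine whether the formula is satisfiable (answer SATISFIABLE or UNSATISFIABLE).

SATISFIABLE

Set x1 = False and propagate.
Try x2 = True.
Branch on x3: take x3 = False.
For the remaining variables, x4 = True, x5 = False, x6 = True, x7 = True, x8 = False, x9 = False works.
So x1 = 0, x2 = 1, x3 = 0, x4 = 1, x5 = 0, x6 = 1, x7 = 1, x8 = 0, x9 = 0 is a satisfying assignment.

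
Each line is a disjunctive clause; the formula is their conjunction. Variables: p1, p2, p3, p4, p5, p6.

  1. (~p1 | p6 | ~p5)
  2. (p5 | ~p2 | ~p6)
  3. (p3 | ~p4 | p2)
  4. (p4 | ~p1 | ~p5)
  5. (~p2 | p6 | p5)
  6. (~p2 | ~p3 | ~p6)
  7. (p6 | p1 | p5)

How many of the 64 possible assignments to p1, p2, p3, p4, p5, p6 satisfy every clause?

23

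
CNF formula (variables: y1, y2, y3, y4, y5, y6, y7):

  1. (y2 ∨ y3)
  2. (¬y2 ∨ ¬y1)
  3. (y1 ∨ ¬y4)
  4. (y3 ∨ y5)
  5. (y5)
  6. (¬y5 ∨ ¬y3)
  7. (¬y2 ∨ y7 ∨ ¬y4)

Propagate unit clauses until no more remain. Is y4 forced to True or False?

False

(y5) stands alone — y5 = True.
From (¬y5 ∨ ¬y3) and y5 = True: y3 = False.
(y2 ∨ y3): since y3 = False, the clause reduces to (y2). y2 = True.
(¬y1 ∨ ¬y2) with y2 = True leaves only ¬y1, so y1 = False.
From (¬y4 ∨ y1) and y1 = False: y4 = False.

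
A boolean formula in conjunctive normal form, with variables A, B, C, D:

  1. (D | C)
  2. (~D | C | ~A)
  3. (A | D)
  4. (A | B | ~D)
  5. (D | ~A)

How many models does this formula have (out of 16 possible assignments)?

The models are:
  A=F B=T C=F D=T
  A=F B=T C=T D=T
  A=T B=F C=T D=T
  A=T B=T C=T D=T
Count: 4.

4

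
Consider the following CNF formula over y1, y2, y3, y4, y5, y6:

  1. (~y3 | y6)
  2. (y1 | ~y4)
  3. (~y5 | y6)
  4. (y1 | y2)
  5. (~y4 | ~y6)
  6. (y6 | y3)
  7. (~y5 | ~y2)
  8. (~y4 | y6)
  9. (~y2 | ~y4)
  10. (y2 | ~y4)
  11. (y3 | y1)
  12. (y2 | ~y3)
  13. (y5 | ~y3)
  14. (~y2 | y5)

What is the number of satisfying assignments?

2

Satisfying assignments:
  y1=1 y2=0 y3=0 y4=0 y5=0 y6=1
  y1=1 y2=0 y3=0 y4=0 y5=1 y6=1
That's 2 in total.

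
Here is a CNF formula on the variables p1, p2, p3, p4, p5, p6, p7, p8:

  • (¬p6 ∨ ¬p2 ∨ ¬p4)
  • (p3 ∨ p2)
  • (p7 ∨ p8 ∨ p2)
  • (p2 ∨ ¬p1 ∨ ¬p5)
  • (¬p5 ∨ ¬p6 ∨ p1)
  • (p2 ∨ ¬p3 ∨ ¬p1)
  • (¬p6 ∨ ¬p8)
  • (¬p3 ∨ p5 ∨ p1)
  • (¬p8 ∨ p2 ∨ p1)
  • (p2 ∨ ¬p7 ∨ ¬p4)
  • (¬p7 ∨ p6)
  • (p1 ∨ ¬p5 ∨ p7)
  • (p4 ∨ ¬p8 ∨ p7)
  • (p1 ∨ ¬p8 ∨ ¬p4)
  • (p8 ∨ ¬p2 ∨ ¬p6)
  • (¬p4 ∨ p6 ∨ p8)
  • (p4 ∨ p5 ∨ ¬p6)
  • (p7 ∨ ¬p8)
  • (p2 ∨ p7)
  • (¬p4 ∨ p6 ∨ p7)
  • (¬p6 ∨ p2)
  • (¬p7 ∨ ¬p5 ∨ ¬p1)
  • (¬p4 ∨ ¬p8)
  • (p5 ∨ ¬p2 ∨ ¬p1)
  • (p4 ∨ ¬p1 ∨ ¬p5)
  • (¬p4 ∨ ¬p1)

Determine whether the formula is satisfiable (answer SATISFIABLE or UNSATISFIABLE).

SATISFIABLE

Branch on p1: take p1 = False.
For the remaining variables, p2 = True, p3 = False, p4 = False, p5 = False, p6 = False, p7 = False, p8 = False works.
So p1 = 0, p2 = 1, p3 = 0, p4 = 0, p5 = 0, p6 = 0, p7 = 0, p8 = 0 is a satisfying assignment.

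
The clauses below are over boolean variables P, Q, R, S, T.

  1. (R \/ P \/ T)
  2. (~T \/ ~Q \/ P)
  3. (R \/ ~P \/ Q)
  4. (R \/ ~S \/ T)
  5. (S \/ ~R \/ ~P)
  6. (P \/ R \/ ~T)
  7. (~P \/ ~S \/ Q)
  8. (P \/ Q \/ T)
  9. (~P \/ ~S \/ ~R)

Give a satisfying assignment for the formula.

P = F  Q = F  R = T  S = F  T = T

Branch on P: take P = False.
Branch on Q: take Q = False.
  then T is forced to True.
  then R is forced to True.
S is now unconstrained; take S = False.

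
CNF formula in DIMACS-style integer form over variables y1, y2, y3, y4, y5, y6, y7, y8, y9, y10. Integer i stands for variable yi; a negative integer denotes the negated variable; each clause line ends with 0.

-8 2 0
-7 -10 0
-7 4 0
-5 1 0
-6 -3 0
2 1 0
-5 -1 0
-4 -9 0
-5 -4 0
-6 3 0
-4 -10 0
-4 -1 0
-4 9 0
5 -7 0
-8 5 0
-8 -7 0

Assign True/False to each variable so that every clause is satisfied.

Pure literal: y6 appears only negated; assign y6 = False.
y7 occurs only negated in the remaining clauses — set y7 = False.
Branch on y1: take y1 = True.
  then y5 is forced to False.
  then y4 is forced to False.
  then y8 is forced to False.
y2, y3, y9, y10 are now unconstrained; take y2 = False, y3 = True, y9 = False, y10 = True.

y1 = True  y2 = False  y3 = True  y4 = False  y5 = False  y6 = False  y7 = False  y8 = False  y9 = False  y10 = True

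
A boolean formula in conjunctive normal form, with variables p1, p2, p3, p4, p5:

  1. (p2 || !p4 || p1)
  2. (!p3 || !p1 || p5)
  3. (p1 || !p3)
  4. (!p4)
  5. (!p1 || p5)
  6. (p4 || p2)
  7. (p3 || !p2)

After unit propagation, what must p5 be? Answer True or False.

Unit clause (!p4) sets p4 = False.
(p4 || p2): since p4 = False, the clause reduces to (p2). p2 = True.
From (!p2 || p3) and p2 = True: p3 = True.
(!p3 || p1): since p3 = True, the clause reduces to (p1). p1 = True.
(p5 || !p3 || !p1): since p3 = True, p1 = True, the clause reduces to (p5). p5 = True.

True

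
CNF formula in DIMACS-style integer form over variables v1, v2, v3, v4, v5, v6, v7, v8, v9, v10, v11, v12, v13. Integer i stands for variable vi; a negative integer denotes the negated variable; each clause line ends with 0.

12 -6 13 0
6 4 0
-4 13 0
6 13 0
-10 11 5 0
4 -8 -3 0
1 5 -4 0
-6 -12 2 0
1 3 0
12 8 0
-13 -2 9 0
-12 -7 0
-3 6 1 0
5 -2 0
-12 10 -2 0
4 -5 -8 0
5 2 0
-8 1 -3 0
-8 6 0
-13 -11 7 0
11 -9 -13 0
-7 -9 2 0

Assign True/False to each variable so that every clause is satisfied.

v1=T, v2=F, v3=F, v4=T, v5=T, v6=T, v7=T, v8=T, v9=F, v10=T, v11=F, v12=F, v13=T

Check each clause:
  1. (!v6 || v12 || v13) — v13 is true.
  2. (v4 || v6) — v4 is true.
  3. (!v4 || v13) — v13 is true.
  4. (v6 || v13) — v13 is true.
  5. (v11 || !v10 || v5) — v5 is true.
  6. (v4 || !v3 || !v8) — v4 is true.
  7. (!v4 || v1 || v5) — v1 is true.
  8. (!v12 || v2 || !v6) — !v12 is true.
  9. (v3 || v1) — v1 is true.
  10. (v12 || v8) — v8 is true.
  11. (!v2 || !v13 || v9) — !v2 is true.
  12. (!v12 || !v7) — !v12 is true.
  13. (!v3 || v6 || v1) — v1 is true.
  14. (v5 || !v2) — v5 is true.
  15. (!v2 || !v12 || v10) — v10 is true.
  16. (v4 || !v8 || !v5) — v4 is true.
  17. (v2 || v5) — v5 is true.
  18. (!v3 || v1 || !v8) — v1 is true.
  19. (!v8 || v6) — v6 is true.
  20. (v7 || !v13 || !v11) — !v11 is true.
  21. (v11 || !v9 || !v13) — !v9 is true.
  22. (!v7 || !v9 || v2) — !v9 is true.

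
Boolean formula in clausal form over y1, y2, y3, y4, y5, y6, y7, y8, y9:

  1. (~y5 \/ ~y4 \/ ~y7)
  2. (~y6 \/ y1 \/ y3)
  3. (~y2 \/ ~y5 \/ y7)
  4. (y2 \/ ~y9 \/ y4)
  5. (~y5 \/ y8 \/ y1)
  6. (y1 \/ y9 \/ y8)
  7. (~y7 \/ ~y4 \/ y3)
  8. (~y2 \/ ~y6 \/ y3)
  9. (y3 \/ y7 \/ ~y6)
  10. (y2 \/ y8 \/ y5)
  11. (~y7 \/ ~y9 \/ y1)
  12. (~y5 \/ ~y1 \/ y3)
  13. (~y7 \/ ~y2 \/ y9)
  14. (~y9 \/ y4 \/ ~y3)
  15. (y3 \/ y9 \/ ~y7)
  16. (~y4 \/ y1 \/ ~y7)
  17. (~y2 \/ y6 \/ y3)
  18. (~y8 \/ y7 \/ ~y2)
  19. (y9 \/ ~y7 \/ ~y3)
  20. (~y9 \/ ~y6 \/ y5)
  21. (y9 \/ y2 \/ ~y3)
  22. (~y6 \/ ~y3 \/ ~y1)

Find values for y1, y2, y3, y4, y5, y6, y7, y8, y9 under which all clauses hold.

Set y1 = True and propagate.
Branch on y2: take y2 = True.
The remaining clauses are satisfied by y3 = True, y4 = True, y5 = False, y6 = False, y7 = False, y8 = False, y9 = True.

y1=True  y2=True  y3=True  y4=True  y5=False  y6=False  y7=False  y8=False  y9=True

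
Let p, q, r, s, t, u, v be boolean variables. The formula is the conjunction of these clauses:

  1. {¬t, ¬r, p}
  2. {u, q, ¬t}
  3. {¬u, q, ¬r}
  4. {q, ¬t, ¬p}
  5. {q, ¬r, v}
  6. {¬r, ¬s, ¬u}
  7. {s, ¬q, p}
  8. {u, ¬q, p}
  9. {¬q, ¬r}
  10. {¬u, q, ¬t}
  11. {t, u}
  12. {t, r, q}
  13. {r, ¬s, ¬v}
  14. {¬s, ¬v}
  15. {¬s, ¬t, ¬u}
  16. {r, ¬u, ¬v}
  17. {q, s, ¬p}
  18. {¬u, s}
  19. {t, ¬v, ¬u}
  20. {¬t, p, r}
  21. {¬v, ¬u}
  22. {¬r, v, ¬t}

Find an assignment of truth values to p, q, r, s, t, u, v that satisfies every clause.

p=True  q=True  r=False  s=True  t=True  u=False  v=False

Check each clause:
  1. {¬r, ¬t, p} — p is true.
  2. {u, q, ¬t} — q is true.
  3. {¬r, ¬u, q} — q is true.
  4. {¬p, q, ¬t} — q is true.
  5. {¬r, v, q} — q is true.
  6. {¬u, ¬r, ¬s} — ¬u is true.
  7. {s, ¬q, p} — p is true.
  8. {p, ¬q, u} — p is true.
  9. {¬r, ¬q} — ¬r is true.
  10. {q, ¬u, ¬t} — q is true.
  11. {u, t} — t is true.
  12. {r, t, q} — q is true.
  13. {¬v, ¬s, r} — ¬v is true.
  14. {¬s, ¬v} — ¬v is true.
  15. {¬t, ¬u, ¬s} — ¬u is true.
  16. {¬v, r, ¬u} — ¬v is true.
  17. {¬p, q, s} — q is true.
  18. {¬u, s} — ¬u is true.
  19. {¬u, t, ¬v} — ¬v is true.
  20. {p, r, ¬t} — p is true.
  21. {¬u, ¬v} — ¬v is true.
  22. {¬r, ¬t, v} — ¬r is true.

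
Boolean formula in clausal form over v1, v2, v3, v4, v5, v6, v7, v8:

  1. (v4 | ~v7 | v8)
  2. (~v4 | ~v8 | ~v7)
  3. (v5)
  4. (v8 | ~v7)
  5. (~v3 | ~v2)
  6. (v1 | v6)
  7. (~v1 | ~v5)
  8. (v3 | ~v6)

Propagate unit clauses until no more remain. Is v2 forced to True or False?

False

(v5) stands alone — v5 = True.
(~v5 | ~v1) with v5 = True leaves only ~v1, so v1 = False.
In (v6 | v1), v1 is now false; v6 must hold, so v6 = True.
(~v6 | v3) with v6 = True leaves only v3, so v3 = True.
(~v3 | ~v2) with v3 = True leaves only ~v2, so v2 = False.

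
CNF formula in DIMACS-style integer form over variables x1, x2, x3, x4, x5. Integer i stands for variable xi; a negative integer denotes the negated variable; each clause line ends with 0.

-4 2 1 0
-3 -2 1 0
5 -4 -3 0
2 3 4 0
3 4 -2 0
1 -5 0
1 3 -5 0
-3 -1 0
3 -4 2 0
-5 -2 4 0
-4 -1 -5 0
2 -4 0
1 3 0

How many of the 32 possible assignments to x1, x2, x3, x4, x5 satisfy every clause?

2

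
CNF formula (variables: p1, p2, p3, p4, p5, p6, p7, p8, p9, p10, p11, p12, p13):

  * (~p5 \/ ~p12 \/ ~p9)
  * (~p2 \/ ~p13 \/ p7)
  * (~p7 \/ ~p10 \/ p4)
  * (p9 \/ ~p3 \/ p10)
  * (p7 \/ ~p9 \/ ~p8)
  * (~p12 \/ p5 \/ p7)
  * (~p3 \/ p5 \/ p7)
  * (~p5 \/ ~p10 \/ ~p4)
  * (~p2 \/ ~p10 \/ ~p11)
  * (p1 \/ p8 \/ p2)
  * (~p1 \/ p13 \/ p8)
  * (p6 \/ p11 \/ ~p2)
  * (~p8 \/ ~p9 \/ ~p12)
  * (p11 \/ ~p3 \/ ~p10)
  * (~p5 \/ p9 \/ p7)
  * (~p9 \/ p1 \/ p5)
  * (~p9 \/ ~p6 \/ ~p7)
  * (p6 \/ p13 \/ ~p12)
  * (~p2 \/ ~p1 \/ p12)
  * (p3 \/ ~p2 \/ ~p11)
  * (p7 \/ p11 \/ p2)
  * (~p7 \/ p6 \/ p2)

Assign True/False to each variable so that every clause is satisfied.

Try p1 = False.
For the remaining variables, p2 = True, p3 = False, p4 = True, p5 = True, p6 = True, p7 = True, p8 = False, p9 = False, p10 = False, p11 = False, p12 = True, p13 = False works.

p1=0, p2=1, p3=0, p4=1, p5=1, p6=1, p7=1, p8=0, p9=0, p10=0, p11=0, p12=1, p13=0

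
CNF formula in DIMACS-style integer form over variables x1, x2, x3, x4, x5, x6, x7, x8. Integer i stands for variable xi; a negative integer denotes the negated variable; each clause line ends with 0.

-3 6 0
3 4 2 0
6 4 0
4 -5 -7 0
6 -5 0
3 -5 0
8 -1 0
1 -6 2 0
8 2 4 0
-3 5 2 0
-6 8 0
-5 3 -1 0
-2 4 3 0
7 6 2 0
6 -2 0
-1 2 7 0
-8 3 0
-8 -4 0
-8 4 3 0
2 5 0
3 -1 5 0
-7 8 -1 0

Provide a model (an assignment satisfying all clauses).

x1 = False, x2 = True, x3 = True, x4 = False, x5 = False, x6 = True, x7 = False, x8 = True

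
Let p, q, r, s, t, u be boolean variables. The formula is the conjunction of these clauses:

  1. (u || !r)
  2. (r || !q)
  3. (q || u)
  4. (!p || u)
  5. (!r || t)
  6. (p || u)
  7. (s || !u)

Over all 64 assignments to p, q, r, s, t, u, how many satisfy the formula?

8

Split on u, then r.
  u=T, r=T: remaining (p,q,s,t) ∈ {(F,F,T,T); (F,T,T,T); (T,F,T,T); (T,T,T,T)} — 4.
  u=T, r=F: remaining (p,q,s,t) ∈ {(F,F,T,F); (F,F,T,T); (T,F,T,F); (T,F,T,T)} — 4.
  u=F, r=T: a clause becomes empty — 0.
  u=F, r=F: a clause becomes empty — 0.
Total: 4 + 4 + 0 + 0 = 8.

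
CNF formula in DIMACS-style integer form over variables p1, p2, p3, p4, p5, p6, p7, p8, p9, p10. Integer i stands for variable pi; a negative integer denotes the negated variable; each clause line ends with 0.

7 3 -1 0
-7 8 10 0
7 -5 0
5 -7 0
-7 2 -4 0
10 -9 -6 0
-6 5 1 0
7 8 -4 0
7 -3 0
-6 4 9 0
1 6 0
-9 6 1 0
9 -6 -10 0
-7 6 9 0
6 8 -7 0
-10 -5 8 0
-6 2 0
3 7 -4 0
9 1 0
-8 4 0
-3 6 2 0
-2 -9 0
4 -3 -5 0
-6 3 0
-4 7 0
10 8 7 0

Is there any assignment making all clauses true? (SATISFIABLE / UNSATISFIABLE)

SATISFIABLE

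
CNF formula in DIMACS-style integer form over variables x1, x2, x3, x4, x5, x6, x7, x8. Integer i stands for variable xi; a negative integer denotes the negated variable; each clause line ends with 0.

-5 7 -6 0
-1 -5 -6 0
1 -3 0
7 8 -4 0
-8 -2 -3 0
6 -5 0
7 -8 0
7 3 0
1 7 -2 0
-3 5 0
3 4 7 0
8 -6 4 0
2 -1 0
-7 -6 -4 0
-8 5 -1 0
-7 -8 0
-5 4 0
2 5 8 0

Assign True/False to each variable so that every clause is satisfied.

x1=F, x2=T, x3=F, x4=T, x5=F, x6=F, x7=T, x8=F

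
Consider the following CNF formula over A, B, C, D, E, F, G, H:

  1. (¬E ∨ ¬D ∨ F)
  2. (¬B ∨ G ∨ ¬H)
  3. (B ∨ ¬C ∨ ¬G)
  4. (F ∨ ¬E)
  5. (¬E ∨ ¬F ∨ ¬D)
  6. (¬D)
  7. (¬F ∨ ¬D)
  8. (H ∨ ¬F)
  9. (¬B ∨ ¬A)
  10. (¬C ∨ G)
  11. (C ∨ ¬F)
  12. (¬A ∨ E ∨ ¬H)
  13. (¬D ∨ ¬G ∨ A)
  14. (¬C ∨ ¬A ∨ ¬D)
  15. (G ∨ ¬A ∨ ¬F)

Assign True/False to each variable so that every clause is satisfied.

A=F, B=F, C=F, D=F, E=F, F=F, G=F, H=T

Check each clause:
  1. (F ∨ ¬E ∨ ¬D) — ¬E is true.
  2. (G ∨ ¬B ∨ ¬H) — ¬B is true.
  3. (¬G ∨ B ∨ ¬C) — ¬G is true.
  4. (¬E ∨ F) — ¬E is true.
  5. (¬F ∨ ¬E ∨ ¬D) — ¬F is true.
  6. (¬D) — ¬D is true.
  7. (¬D ∨ ¬F) — ¬F is true.
  8. (¬F ∨ H) — H is true.
  9. (¬A ∨ ¬B) — ¬A is true.
  10. (G ∨ ¬C) — ¬C is true.
  11. (C ∨ ¬F) — ¬F is true.
  12. (E ∨ ¬A ∨ ¬H) — ¬A is true.
  13. (A ∨ ¬D ∨ ¬G) — ¬D is true.
  14. (¬C ∨ ¬A ∨ ¬D) — ¬D is true.
  15. (¬A ∨ ¬F ∨ G) — ¬F is true.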